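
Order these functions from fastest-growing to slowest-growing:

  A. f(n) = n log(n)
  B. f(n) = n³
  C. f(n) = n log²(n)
B > C > A

Comparing growth rates:
B = n³ is O(n³)
C = n log²(n) is O(n log² n)
A = n log(n) is O(n log n)

Therefore, the order from fastest to slowest is: B > C > A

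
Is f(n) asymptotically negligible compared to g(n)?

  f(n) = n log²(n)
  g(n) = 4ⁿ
True

f(n) = n log²(n) is O(n log² n), and g(n) = 4ⁿ is O(4ⁿ).
Since O(n log² n) grows strictly slower than O(4ⁿ), f(n) = o(g(n)) is true.
This means lim(n→∞) f(n)/g(n) = 0.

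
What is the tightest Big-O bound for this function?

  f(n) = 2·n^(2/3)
O(n^(2/3))

The dominant term in 2·n^(2/3) is 2·n^(2/3), which is Θ(n^(2/3)).
Constants are absorbed, so the tightest bound is O(n^(2/3)).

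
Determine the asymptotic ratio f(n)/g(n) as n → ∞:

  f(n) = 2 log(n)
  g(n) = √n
0

Since 2 log(n) (O(log n)) grows slower than √n (O(√n)),
the ratio f(n)/g(n) → 0 as n → ∞.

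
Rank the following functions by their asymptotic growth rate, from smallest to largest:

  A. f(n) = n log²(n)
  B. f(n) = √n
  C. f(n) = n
B < C < A

Comparing growth rates:
B = √n is O(√n)
C = n is O(n)
A = n log²(n) is O(n log² n)

Therefore, the order from slowest to fastest is: B < C < A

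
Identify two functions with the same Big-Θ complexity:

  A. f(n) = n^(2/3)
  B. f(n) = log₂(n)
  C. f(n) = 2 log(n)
B and C

Examining each function:
  A. n^(2/3) is O(n^(2/3))
  B. log₂(n) is O(log n)
  C. 2 log(n) is O(log n)

Functions B and C both have the same complexity class.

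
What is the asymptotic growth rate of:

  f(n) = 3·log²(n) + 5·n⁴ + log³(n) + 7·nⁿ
Θ(nⁿ)

Order the terms by growth rate: 3·log²(n) ≺ log³(n) ≺ 5·n⁴ ≺ 7·nⁿ.
The fastest-growing term 7·nⁿ dominates as n → ∞; dropping its constant factor gives Θ(nⁿ).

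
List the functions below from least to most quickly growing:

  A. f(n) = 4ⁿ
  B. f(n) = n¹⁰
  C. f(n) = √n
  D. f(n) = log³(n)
D < C < B < A

Comparing growth rates:
D = log³(n) is O(log³ n)
C = √n is O(√n)
B = n¹⁰ is O(n¹⁰)
A = 4ⁿ is O(4ⁿ)

Therefore, the order from slowest to fastest is: D < C < B < A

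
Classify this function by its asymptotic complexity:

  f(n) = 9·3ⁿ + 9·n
O(3ⁿ)

The dominant term in 9·3ⁿ + 9·n is 9·3ⁿ, which is Θ(3ⁿ).
Lower-order terms (9·n) are asymptotically negligible.
Constants are absorbed, so the tightest bound is O(3ⁿ).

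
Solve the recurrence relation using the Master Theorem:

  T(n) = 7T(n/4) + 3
Θ(n^log₄(7))

Master Theorem: a = 7, b = 4, f(n) = 3.
Compute the critical exponent d = log₄(7) = 1.404.
Compare f(n) = Θ(1) against n^d:
  k = 0 < d = 1.404, so f(n) = O(n^(d-ε)) — Case 1.
  The recursion cost dominates: T(n) = Θ(n^d) = Θ(n^log₄(7)).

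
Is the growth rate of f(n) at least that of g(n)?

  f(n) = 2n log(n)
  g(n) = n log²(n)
False

f(n) = 2n log(n) is O(n log n), and g(n) = n log²(n) is O(n log² n).
Since O(n log n) grows slower than O(n log² n), f(n) = Ω(g(n)) is false.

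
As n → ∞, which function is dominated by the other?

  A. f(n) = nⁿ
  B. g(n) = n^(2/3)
B

f(n) = nⁿ is O(nⁿ), while g(n) = n^(2/3) is O(n^(2/3)).
Since O(n^(2/3)) grows slower than O(nⁿ), g(n) is dominated.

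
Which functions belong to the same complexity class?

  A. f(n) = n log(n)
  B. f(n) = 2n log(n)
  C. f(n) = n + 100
A and B

Examining each function:
  A. n log(n) is O(n log n)
  B. 2n log(n) is O(n log n)
  C. n + 100 is O(n)

Functions A and B both have the same complexity class.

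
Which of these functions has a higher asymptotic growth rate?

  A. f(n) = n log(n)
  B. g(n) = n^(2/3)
A

f(n) = n log(n) is O(n log n), while g(n) = n^(2/3) is O(n^(2/3)).
Since O(n log n) grows faster than O(n^(2/3)), f(n) dominates.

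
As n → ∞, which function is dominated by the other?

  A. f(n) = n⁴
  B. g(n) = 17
B

f(n) = n⁴ is O(n⁴), while g(n) = 17 is O(1).
Since O(1) grows slower than O(n⁴), g(n) is dominated.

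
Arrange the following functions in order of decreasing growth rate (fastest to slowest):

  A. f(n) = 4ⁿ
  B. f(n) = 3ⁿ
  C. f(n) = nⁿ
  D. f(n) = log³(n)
C > A > B > D

Comparing growth rates:
C = nⁿ is O(nⁿ)
A = 4ⁿ is O(4ⁿ)
B = 3ⁿ is O(3ⁿ)
D = log³(n) is O(log³ n)

Therefore, the order from fastest to slowest is: C > A > B > D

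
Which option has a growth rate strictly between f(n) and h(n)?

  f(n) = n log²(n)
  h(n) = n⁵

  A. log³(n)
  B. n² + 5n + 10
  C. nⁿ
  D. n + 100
B

We need g(n) with n log²(n) = o(g(n)) and g(n) = o(n⁵), i.e. O(n log² n) ≺ g ≺ O(n⁵).
Check each option:
  A. log³(n) — O(log³ n) does not grow strictly faster than f(n)
  B. n² + 5n + 10 — O(n²) is strictly between O(n log² n) and O(n⁵) ✓
  C. nⁿ — O(nⁿ) does not grow strictly slower than h(n)
  D. n + 100 — O(n) does not grow strictly faster than f(n)

Only option B (n² + 5n + 10) lies strictly between.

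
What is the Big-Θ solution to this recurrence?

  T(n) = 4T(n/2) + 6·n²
Θ(n² log n)

Master Theorem: a = 4, b = 2, f(n) = 6·n².
Compute the critical exponent d = log₂(4) = 2.
Compare f(n) = Θ(n²) against n^d:
  k = 2 = d, so f(n) = Θ(n^d) — Case 2.
  Work is balanced across levels: T(n) = Θ(n^d log n) = Θ(n² log n).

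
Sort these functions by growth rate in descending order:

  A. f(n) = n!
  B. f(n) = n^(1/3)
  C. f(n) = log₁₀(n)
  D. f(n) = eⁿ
A > D > B > C

Comparing growth rates:
A = n! is O(n!)
D = eⁿ is O(eⁿ)
B = n^(1/3) is O(n^(1/3))
C = log₁₀(n) is O(log n)

Therefore, the order from fastest to slowest is: A > D > B > C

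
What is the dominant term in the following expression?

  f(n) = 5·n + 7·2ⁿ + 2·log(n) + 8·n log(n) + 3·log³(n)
7·2ⁿ

Looking at each term:
  - 5·n is O(n)
  - 7·2ⁿ is O(2ⁿ)
  - 2·log(n) is O(log n)
  - 8·n log(n) is O(n log n)
  - 3·log³(n) is O(log³ n)

The term 7·2ⁿ (O(2ⁿ)) grows fastest and dominates all others.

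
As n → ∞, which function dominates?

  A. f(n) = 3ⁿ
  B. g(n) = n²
A

f(n) = 3ⁿ is O(3ⁿ), while g(n) = n² is O(n²).
Since O(3ⁿ) grows faster than O(n²), f(n) dominates.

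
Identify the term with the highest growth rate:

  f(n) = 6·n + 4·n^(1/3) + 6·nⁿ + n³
6·nⁿ

Looking at each term:
  - 6·n is O(n)
  - 4·n^(1/3) is O(n^(1/3))
  - 6·nⁿ is O(nⁿ)
  - n³ is O(n³)

The term 6·nⁿ (O(nⁿ)) grows fastest and dominates all others.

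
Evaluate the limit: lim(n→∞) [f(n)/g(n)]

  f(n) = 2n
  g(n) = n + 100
2

Since 2n and n + 100 have the same growth rate (O(n)),
the ratio converges to a constant: 2.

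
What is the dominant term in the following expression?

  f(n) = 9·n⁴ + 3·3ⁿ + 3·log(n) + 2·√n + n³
3·3ⁿ

Looking at each term:
  - 9·n⁴ is O(n⁴)
  - 3·3ⁿ is O(3ⁿ)
  - 3·log(n) is O(log n)
  - 2·√n is O(√n)
  - n³ is O(n³)

The term 3·3ⁿ (O(3ⁿ)) grows fastest and dominates all others.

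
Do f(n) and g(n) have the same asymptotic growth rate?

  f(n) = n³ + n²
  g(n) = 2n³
True

f(n) = n³ + n² and g(n) = 2n³ are both O(n³).
Since they have the same asymptotic growth rate, f(n) = Θ(g(n)) is true.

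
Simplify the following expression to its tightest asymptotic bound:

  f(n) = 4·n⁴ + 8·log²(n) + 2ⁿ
Θ(2ⁿ)

Order the terms by growth rate: 8·log²(n) ≺ 4·n⁴ ≺ 2ⁿ.
The fastest-growing term 2ⁿ dominates as n → ∞; dropping its constant factor gives Θ(2ⁿ).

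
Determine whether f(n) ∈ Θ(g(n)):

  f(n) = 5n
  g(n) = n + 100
True

f(n) = 5n and g(n) = n + 100 are both O(n).
Since they have the same asymptotic growth rate, f(n) = Θ(g(n)) is true.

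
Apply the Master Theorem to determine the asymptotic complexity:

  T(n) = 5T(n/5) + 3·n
Θ(n log n)

Master Theorem: a = 5, b = 5, f(n) = 3·n.
Compute the critical exponent d = log₅(5) = 1.
Compare f(n) = Θ(n) against n^d:
  k = 1 = d, so f(n) = Θ(n^d) — Case 2.
  Work is balanced across levels: T(n) = Θ(n^d log n) = Θ(n log n).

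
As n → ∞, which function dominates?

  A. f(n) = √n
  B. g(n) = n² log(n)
B

f(n) = √n is O(√n), while g(n) = n² log(n) is O(n² log n).
Since O(n² log n) grows faster than O(√n), g(n) dominates.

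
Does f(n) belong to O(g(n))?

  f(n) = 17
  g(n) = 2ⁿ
True

f(n) = 17 is O(1), and g(n) = 2ⁿ is O(2ⁿ).
Since O(1) ⊆ O(2ⁿ) (f grows no faster than g), f(n) = O(g(n)) is true.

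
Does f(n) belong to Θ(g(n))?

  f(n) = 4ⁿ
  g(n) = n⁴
False

f(n) = 4ⁿ is O(4ⁿ), and g(n) = n⁴ is O(n⁴).
Since they have different growth rates, f(n) = Θ(g(n)) is false.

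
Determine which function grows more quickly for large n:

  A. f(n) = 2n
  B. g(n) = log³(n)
A

f(n) = 2n is O(n), while g(n) = log³(n) is O(log³ n).
Since O(n) grows faster than O(log³ n), f(n) dominates.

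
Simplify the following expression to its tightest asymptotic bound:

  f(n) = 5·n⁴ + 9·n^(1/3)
Θ(n⁴)

Order the terms by growth rate: 9·n^(1/3) ≺ 5·n⁴.
The fastest-growing term 5·n⁴ dominates as n → ∞; dropping its constant factor gives Θ(n⁴).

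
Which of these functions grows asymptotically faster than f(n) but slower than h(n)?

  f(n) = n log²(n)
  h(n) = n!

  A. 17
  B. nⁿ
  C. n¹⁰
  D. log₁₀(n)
C

We need g(n) with n log²(n) = o(g(n)) and g(n) = o(n!), i.e. O(n log² n) ≺ g ≺ O(n!).
Check each option:
  A. 17 — O(1) does not grow strictly faster than f(n)
  B. nⁿ — O(nⁿ) does not grow strictly slower than h(n)
  C. n¹⁰ — O(n¹⁰) is strictly between O(n log² n) and O(n!) ✓
  D. log₁₀(n) — O(log n) does not grow strictly faster than f(n)

Only option C (n¹⁰) lies strictly between.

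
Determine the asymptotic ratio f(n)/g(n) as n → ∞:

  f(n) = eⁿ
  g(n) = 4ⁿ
0

Since eⁿ (O(eⁿ)) grows slower than 4ⁿ (O(4ⁿ)),
the ratio f(n)/g(n) → 0 as n → ∞.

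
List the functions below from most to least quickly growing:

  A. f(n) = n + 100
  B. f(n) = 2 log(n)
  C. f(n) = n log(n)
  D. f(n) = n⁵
D > C > A > B

Comparing growth rates:
D = n⁵ is O(n⁵)
C = n log(n) is O(n log n)
A = n + 100 is O(n)
B = 2 log(n) is O(log n)

Therefore, the order from fastest to slowest is: D > C > A > B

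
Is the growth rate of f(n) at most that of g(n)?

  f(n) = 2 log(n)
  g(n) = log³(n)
True

f(n) = 2 log(n) is O(log n), and g(n) = log³(n) is O(log³ n).
Since O(log n) ⊆ O(log³ n) (f grows no faster than g), f(n) = O(g(n)) is true.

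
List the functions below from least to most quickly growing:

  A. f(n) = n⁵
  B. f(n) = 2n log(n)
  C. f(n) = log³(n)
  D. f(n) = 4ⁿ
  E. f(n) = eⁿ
C < B < A < E < D

Comparing growth rates:
C = log³(n) is O(log³ n)
B = 2n log(n) is O(n log n)
A = n⁵ is O(n⁵)
E = eⁿ is O(eⁿ)
D = 4ⁿ is O(4ⁿ)

Therefore, the order from slowest to fastest is: C < B < A < E < D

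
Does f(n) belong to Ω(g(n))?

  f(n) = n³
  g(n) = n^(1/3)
True

f(n) = n³ is O(n³), and g(n) = n^(1/3) is O(n^(1/3)).
Since O(n³) grows at least as fast as O(n^(1/3)), f(n) = Ω(g(n)) is true.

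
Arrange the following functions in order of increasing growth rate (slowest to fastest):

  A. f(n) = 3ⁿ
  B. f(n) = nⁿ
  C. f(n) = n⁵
C < A < B

Comparing growth rates:
C = n⁵ is O(n⁵)
A = 3ⁿ is O(3ⁿ)
B = nⁿ is O(nⁿ)

Therefore, the order from slowest to fastest is: C < A < B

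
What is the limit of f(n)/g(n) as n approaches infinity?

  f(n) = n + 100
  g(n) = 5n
1/5

Since n + 100 and 5n have the same growth rate (O(n)),
the ratio converges to a constant: 1/5.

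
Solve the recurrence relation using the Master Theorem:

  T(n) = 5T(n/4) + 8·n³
Θ(n³)

Master Theorem: a = 5, b = 4, f(n) = 8·n³.
Compute the critical exponent d = log₄(5) = 1.161.
Compare f(n) = Θ(n³) against n^d:
  k = 3 > d = 1.161, so f(n) = Ω(n^(d+ε)) — Case 3.
  Regularity: a·(n/b)^3/n^3 = a/b^3 = 5/64 < 1 ✓.
  The top-level work dominates: T(n) = Θ(f(n)) = Θ(n³).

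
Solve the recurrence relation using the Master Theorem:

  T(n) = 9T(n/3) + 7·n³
Θ(n³)

Master Theorem: a = 9, b = 3, f(n) = 7·n³.
Compute the critical exponent d = log₃(9) = 2.
Compare f(n) = Θ(n³) against n^d:
  k = 3 > d = 2, so f(n) = Ω(n^(d+ε)) — Case 3.
  Regularity: a·(n/b)^3/n^3 = a/b^3 = 9/27 < 1 ✓.
  The top-level work dominates: T(n) = Θ(f(n)) = Θ(n³).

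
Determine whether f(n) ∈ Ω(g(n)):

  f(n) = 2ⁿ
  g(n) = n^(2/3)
True

f(n) = 2ⁿ is O(2ⁿ), and g(n) = n^(2/3) is O(n^(2/3)).
Since O(2ⁿ) grows at least as fast as O(n^(2/3)), f(n) = Ω(g(n)) is true.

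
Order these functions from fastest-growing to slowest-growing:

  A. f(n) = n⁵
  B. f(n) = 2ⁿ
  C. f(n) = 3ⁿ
C > B > A

Comparing growth rates:
C = 3ⁿ is O(3ⁿ)
B = 2ⁿ is O(2ⁿ)
A = n⁵ is O(n⁵)

Therefore, the order from fastest to slowest is: C > B > A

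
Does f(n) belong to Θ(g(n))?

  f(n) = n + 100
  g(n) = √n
False

f(n) = n + 100 is O(n), and g(n) = √n is O(√n).
Since they have different growth rates, f(n) = Θ(g(n)) is false.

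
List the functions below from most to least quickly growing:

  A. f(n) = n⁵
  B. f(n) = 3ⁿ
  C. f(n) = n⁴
B > A > C

Comparing growth rates:
B = 3ⁿ is O(3ⁿ)
A = n⁵ is O(n⁵)
C = n⁴ is O(n⁴)

Therefore, the order from fastest to slowest is: B > A > C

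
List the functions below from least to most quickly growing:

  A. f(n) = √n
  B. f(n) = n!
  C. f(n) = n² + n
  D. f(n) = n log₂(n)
A < D < C < B

Comparing growth rates:
A = √n is O(√n)
D = n log₂(n) is O(n log n)
C = n² + n is O(n²)
B = n! is O(n!)

Therefore, the order from slowest to fastest is: A < D < C < B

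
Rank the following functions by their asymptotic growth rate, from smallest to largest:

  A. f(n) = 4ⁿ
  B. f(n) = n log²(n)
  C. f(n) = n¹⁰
B < C < A

Comparing growth rates:
B = n log²(n) is O(n log² n)
C = n¹⁰ is O(n¹⁰)
A = 4ⁿ is O(4ⁿ)

Therefore, the order from slowest to fastest is: B < C < A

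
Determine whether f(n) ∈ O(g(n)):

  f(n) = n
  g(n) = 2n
True

f(n) = n and g(n) = 2n are both O(n).
Big-O permits equal growth rates (f ≤ c·g for some c), so f(n) = O(g(n)) is true.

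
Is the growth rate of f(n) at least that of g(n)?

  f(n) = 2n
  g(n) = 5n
True

f(n) = 2n and g(n) = 5n are both O(n).
Big-Ω permits equal growth rates (f ≥ c·g for some c > 0), so f(n) = Ω(g(n)) is true.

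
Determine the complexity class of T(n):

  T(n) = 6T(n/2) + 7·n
Θ(n^log₂(6))

Master Theorem: a = 6, b = 2, f(n) = 7·n.
Compute the critical exponent d = log₂(6) = 2.585.
Compare f(n) = Θ(n) against n^d:
  k = 1 < d = 2.585, so f(n) = O(n^(d-ε)) — Case 1.
  The recursion cost dominates: T(n) = Θ(n^d) = Θ(n^log₂(6)).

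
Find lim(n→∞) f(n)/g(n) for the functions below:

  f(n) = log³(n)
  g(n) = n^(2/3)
0

Since log³(n) (O(log³ n)) grows slower than n^(2/3) (O(n^(2/3))),
the ratio f(n)/g(n) → 0 as n → ∞.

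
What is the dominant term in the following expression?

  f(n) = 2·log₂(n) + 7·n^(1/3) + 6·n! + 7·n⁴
6·n!

Looking at each term:
  - 2·log₂(n) is O(log n)
  - 7·n^(1/3) is O(n^(1/3))
  - 6·n! is O(n!)
  - 7·n⁴ is O(n⁴)

The term 6·n! (O(n!)) grows fastest and dominates all others.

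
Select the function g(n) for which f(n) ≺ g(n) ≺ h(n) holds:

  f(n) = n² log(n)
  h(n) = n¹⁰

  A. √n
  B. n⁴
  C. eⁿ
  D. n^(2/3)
B

We need g(n) with n² log(n) = o(g(n)) and g(n) = o(n¹⁰), i.e. O(n² log n) ≺ g ≺ O(n¹⁰).
Check each option:
  A. √n — O(√n) does not grow strictly faster than f(n)
  B. n⁴ — O(n⁴) is strictly between O(n² log n) and O(n¹⁰) ✓
  C. eⁿ — O(eⁿ) does not grow strictly slower than h(n)
  D. n^(2/3) — O(n^(2/3)) does not grow strictly faster than f(n)

Only option B (n⁴) lies strictly between.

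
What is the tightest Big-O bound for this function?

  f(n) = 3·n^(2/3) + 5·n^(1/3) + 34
O(n^(2/3))

The dominant term in 3·n^(2/3) + 5·n^(1/3) + 34 is 3·n^(2/3), which is Θ(n^(2/3)).
Lower-order terms (5·n^(1/3), 34) are asymptotically negligible.
Constants are absorbed, so the tightest bound is O(n^(2/3)).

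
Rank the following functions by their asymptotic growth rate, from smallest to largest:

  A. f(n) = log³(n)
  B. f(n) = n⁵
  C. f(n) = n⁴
A < C < B

Comparing growth rates:
A = log³(n) is O(log³ n)
C = n⁴ is O(n⁴)
B = n⁵ is O(n⁵)

Therefore, the order from slowest to fastest is: A < C < B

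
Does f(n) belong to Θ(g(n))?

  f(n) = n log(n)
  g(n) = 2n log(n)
True

f(n) = n log(n) and g(n) = 2n log(n) are both O(n log n).
Since they have the same asymptotic growth rate, f(n) = Θ(g(n)) is true.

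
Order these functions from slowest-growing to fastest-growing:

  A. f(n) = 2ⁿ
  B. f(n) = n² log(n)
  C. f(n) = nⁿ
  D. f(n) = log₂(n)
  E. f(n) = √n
D < E < B < A < C

Comparing growth rates:
D = log₂(n) is O(log n)
E = √n is O(√n)
B = n² log(n) is O(n² log n)
A = 2ⁿ is O(2ⁿ)
C = nⁿ is O(nⁿ)

Therefore, the order from slowest to fastest is: D < E < B < A < C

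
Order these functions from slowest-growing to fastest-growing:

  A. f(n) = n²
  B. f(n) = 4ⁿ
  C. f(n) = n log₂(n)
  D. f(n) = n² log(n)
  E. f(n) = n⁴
C < A < D < E < B

Comparing growth rates:
C = n log₂(n) is O(n log n)
A = n² is O(n²)
D = n² log(n) is O(n² log n)
E = n⁴ is O(n⁴)
B = 4ⁿ is O(4ⁿ)

Therefore, the order from slowest to fastest is: C < A < D < E < B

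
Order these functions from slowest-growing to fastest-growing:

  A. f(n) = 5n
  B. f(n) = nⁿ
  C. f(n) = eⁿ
A < C < B

Comparing growth rates:
A = 5n is O(n)
C = eⁿ is O(eⁿ)
B = nⁿ is O(nⁿ)

Therefore, the order from slowest to fastest is: A < C < B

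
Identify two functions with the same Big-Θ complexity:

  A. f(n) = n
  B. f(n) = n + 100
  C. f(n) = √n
A and B

Examining each function:
  A. n is O(n)
  B. n + 100 is O(n)
  C. √n is O(√n)

Functions A and B both have the same complexity class.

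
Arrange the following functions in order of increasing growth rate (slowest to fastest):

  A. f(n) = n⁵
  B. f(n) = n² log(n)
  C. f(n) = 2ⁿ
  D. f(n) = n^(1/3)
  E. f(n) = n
D < E < B < A < C

Comparing growth rates:
D = n^(1/3) is O(n^(1/3))
E = n is O(n)
B = n² log(n) is O(n² log n)
A = n⁵ is O(n⁵)
C = 2ⁿ is O(2ⁿ)

Therefore, the order from slowest to fastest is: D < E < B < A < C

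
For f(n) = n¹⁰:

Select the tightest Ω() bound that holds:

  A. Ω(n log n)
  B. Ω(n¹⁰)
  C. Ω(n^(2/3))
B

f(n) = n¹⁰ is Ω(n¹⁰).
All listed options are valid Big-Ω bounds (lower bounds),
but Ω(n¹⁰) is the tightest (largest valid bound).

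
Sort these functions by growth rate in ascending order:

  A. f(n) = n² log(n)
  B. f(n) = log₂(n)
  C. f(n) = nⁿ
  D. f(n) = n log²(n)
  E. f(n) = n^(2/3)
B < E < D < A < C

Comparing growth rates:
B = log₂(n) is O(log n)
E = n^(2/3) is O(n^(2/3))
D = n log²(n) is O(n log² n)
A = n² log(n) is O(n² log n)
C = nⁿ is O(nⁿ)

Therefore, the order from slowest to fastest is: B < E < D < A < C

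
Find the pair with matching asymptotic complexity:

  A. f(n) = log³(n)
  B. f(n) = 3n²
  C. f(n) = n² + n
B and C

Examining each function:
  A. log³(n) is O(log³ n)
  B. 3n² is O(n²)
  C. n² + n is O(n²)

Functions B and C both have the same complexity class.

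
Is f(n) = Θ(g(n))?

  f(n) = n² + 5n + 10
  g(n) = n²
True

f(n) = n² + 5n + 10 and g(n) = n² are both O(n²).
Since they have the same asymptotic growth rate, f(n) = Θ(g(n)) is true.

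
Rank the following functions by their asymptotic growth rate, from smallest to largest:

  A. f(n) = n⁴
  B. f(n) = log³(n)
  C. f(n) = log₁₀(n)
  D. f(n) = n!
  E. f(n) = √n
C < B < E < A < D

Comparing growth rates:
C = log₁₀(n) is O(log n)
B = log³(n) is O(log³ n)
E = √n is O(√n)
A = n⁴ is O(n⁴)
D = n! is O(n!)

Therefore, the order from slowest to fastest is: C < B < E < A < D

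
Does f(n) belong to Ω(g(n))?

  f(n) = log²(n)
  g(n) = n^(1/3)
False

f(n) = log²(n) is O(log² n), and g(n) = n^(1/3) is O(n^(1/3)).
Since O(log² n) grows slower than O(n^(1/3)), f(n) = Ω(g(n)) is false.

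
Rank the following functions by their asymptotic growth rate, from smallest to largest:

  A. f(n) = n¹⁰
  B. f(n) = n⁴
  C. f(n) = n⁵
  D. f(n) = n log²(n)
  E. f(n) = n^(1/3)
E < D < B < C < A

Comparing growth rates:
E = n^(1/3) is O(n^(1/3))
D = n log²(n) is O(n log² n)
B = n⁴ is O(n⁴)
C = n⁵ is O(n⁵)
A = n¹⁰ is O(n¹⁰)

Therefore, the order from slowest to fastest is: E < D < B < C < A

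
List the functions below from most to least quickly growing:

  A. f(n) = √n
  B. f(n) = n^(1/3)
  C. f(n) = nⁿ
C > A > B

Comparing growth rates:
C = nⁿ is O(nⁿ)
A = √n is O(√n)
B = n^(1/3) is O(n^(1/3))

Therefore, the order from fastest to slowest is: C > A > B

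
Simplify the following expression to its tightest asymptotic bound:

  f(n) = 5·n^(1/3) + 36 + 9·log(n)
Θ(n^(1/3))

Order the terms by growth rate: 36 ≺ 9·log(n) ≺ 5·n^(1/3).
The fastest-growing term 5·n^(1/3) dominates as n → ∞; dropping its constant factor gives Θ(n^(1/3)).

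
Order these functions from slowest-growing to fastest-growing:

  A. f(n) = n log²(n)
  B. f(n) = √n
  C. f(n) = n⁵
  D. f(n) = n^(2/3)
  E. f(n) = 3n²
B < D < A < E < C

Comparing growth rates:
B = √n is O(√n)
D = n^(2/3) is O(n^(2/3))
A = n log²(n) is O(n log² n)
E = 3n² is O(n²)
C = n⁵ is O(n⁵)

Therefore, the order from slowest to fastest is: B < D < A < E < C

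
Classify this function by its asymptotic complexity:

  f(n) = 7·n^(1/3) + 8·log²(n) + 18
O(n^(1/3))

The dominant term in 7·n^(1/3) + 8·log²(n) + 18 is 7·n^(1/3), which is Θ(n^(1/3)).
Lower-order terms (8·log²(n), 18) are asymptotically negligible.
Constants are absorbed, so the tightest bound is O(n^(1/3)).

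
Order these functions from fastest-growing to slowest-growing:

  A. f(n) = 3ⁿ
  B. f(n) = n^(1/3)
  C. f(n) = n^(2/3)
A > C > B

Comparing growth rates:
A = 3ⁿ is O(3ⁿ)
C = n^(2/3) is O(n^(2/3))
B = n^(1/3) is O(n^(1/3))

Therefore, the order from fastest to slowest is: A > C > B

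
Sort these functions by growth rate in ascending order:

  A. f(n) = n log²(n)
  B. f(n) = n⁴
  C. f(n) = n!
A < B < C

Comparing growth rates:
A = n log²(n) is O(n log² n)
B = n⁴ is O(n⁴)
C = n! is O(n!)

Therefore, the order from slowest to fastest is: A < B < C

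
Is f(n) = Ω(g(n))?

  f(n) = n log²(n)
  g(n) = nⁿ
False

f(n) = n log²(n) is O(n log² n), and g(n) = nⁿ is O(nⁿ).
Since O(n log² n) grows slower than O(nⁿ), f(n) = Ω(g(n)) is false.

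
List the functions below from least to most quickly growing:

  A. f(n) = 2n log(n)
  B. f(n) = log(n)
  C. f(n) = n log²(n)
B < A < C

Comparing growth rates:
B = log(n) is O(log n)
A = 2n log(n) is O(n log n)
C = n log²(n) is O(n log² n)

Therefore, the order from slowest to fastest is: B < A < C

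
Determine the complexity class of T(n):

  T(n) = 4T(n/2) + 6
Θ(n²)

Master Theorem: a = 4, b = 2, f(n) = 6.
Compute the critical exponent d = log₂(4) = 2.
Compare f(n) = Θ(1) against n^d:
  k = 0 < d = 2, so f(n) = O(n^(d-ε)) — Case 1.
  The recursion cost dominates: T(n) = Θ(n^d) = Θ(n²).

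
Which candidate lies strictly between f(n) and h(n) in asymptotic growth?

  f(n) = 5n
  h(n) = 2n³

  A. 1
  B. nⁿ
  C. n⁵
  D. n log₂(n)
D

We need g(n) with 5n = o(g(n)) and g(n) = o(2n³), i.e. O(n) ≺ g ≺ O(n³).
Check each option:
  A. 1 — O(1) does not grow strictly faster than f(n)
  B. nⁿ — O(nⁿ) does not grow strictly slower than h(n)
  C. n⁵ — O(n⁵) does not grow strictly slower than h(n)
  D. n log₂(n) — O(n log n) is strictly between O(n) and O(n³) ✓

Only option D (n log₂(n)) lies strictly between.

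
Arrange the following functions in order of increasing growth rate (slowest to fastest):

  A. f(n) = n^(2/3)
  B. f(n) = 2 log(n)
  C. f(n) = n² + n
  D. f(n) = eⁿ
B < A < C < D

Comparing growth rates:
B = 2 log(n) is O(log n)
A = n^(2/3) is O(n^(2/3))
C = n² + n is O(n²)
D = eⁿ is O(eⁿ)

Therefore, the order from slowest to fastest is: B < A < C < D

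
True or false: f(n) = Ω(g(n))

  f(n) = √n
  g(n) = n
False

f(n) = √n is O(√n), and g(n) = n is O(n).
Since O(√n) grows slower than O(n), f(n) = Ω(g(n)) is false.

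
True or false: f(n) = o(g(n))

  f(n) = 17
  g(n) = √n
True

f(n) = 17 is O(1), and g(n) = √n is O(√n).
Since O(1) grows strictly slower than O(√n), f(n) = o(g(n)) is true.
This means lim(n→∞) f(n)/g(n) = 0.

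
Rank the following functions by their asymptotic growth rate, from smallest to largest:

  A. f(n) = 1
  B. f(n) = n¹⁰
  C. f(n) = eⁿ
A < B < C

Comparing growth rates:
A = 1 is O(1)
B = n¹⁰ is O(n¹⁰)
C = eⁿ is O(eⁿ)

Therefore, the order from slowest to fastest is: A < B < C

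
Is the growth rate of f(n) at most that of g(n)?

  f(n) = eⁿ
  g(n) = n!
True

f(n) = eⁿ is O(eⁿ), and g(n) = n! is O(n!).
Since O(eⁿ) ⊆ O(n!) (f grows no faster than g), f(n) = O(g(n)) is true.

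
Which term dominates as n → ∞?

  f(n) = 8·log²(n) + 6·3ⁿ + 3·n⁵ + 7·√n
6·3ⁿ

Looking at each term:
  - 8·log²(n) is O(log² n)
  - 6·3ⁿ is O(3ⁿ)
  - 3·n⁵ is O(n⁵)
  - 7·√n is O(√n)

The term 6·3ⁿ (O(3ⁿ)) grows fastest and dominates all others.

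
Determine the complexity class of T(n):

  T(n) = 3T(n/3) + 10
Θ(n)

Master Theorem: a = 3, b = 3, f(n) = 10.
Compute the critical exponent d = log₃(3) = 1.
Compare f(n) = Θ(1) against n^d:
  k = 0 < d = 1, so f(n) = O(n^(d-ε)) — Case 1.
  The recursion cost dominates: T(n) = Θ(n^d) = Θ(n).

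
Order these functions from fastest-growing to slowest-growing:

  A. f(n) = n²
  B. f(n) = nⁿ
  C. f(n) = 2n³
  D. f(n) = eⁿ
B > D > C > A

Comparing growth rates:
B = nⁿ is O(nⁿ)
D = eⁿ is O(eⁿ)
C = 2n³ is O(n³)
A = n² is O(n²)

Therefore, the order from fastest to slowest is: B > D > C > A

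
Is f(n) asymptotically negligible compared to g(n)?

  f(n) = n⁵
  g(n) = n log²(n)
False

f(n) = n⁵ is O(n⁵), and g(n) = n log²(n) is O(n log² n).
Since O(n⁵) grows faster than or equal to O(n log² n), f(n) = o(g(n)) is false.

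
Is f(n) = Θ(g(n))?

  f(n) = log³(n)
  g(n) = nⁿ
False

f(n) = log³(n) is O(log³ n), and g(n) = nⁿ is O(nⁿ).
Since they have different growth rates, f(n) = Θ(g(n)) is false.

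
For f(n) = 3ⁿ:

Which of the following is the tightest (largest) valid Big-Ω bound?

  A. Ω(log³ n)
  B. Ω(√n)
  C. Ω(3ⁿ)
C

f(n) = 3ⁿ is Ω(3ⁿ).
All listed options are valid Big-Ω bounds (lower bounds),
but Ω(3ⁿ) is the tightest (largest valid bound).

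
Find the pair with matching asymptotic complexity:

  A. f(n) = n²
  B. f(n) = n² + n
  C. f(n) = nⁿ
A and B

Examining each function:
  A. n² is O(n²)
  B. n² + n is O(n²)
  C. nⁿ is O(nⁿ)

Functions A and B both have the same complexity class.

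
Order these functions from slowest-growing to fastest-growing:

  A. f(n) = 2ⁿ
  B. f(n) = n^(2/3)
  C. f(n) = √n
C < B < A

Comparing growth rates:
C = √n is O(√n)
B = n^(2/3) is O(n^(2/3))
A = 2ⁿ is O(2ⁿ)

Therefore, the order from slowest to fastest is: C < B < A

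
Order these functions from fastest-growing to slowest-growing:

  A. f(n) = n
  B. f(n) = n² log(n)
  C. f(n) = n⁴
C > B > A

Comparing growth rates:
C = n⁴ is O(n⁴)
B = n² log(n) is O(n² log n)
A = n is O(n)

Therefore, the order from fastest to slowest is: C > B > A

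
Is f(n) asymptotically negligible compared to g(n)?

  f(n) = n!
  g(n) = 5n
False

f(n) = n! is O(n!), and g(n) = 5n is O(n).
Since O(n!) grows faster than or equal to O(n), f(n) = o(g(n)) is false.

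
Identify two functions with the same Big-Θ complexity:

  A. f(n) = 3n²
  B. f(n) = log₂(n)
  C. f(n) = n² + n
A and C

Examining each function:
  A. 3n² is O(n²)
  B. log₂(n) is O(log n)
  C. n² + n is O(n²)

Functions A and C both have the same complexity class.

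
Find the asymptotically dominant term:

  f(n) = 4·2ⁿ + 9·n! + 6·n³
9·n!

Looking at each term:
  - 4·2ⁿ is O(2ⁿ)
  - 9·n! is O(n!)
  - 6·n³ is O(n³)

The term 9·n! (O(n!)) grows fastest and dominates all others.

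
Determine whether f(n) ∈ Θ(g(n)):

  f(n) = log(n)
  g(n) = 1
False

f(n) = log(n) is O(log n), and g(n) = 1 is O(1).
Since they have different growth rates, f(n) = Θ(g(n)) is false.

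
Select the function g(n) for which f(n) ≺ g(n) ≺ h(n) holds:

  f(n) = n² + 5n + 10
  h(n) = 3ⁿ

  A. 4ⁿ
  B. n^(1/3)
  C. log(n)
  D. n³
D

We need g(n) with n² + 5n + 10 = o(g(n)) and g(n) = o(3ⁿ), i.e. O(n²) ≺ g ≺ O(3ⁿ).
Check each option:
  A. 4ⁿ — O(4ⁿ) does not grow strictly slower than h(n)
  B. n^(1/3) — O(n^(1/3)) does not grow strictly faster than f(n)
  C. log(n) — O(log n) does not grow strictly faster than f(n)
  D. n³ — O(n³) is strictly between O(n²) and O(3ⁿ) ✓

Only option D (n³) lies strictly between.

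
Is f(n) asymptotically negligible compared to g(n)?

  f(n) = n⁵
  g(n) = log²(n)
False

f(n) = n⁵ is O(n⁵), and g(n) = log²(n) is O(log² n).
Since O(n⁵) grows faster than or equal to O(log² n), f(n) = o(g(n)) is false.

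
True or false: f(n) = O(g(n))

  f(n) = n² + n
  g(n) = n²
True

f(n) = n² + n and g(n) = n² are both O(n²).
Big-O permits equal growth rates (f ≤ c·g for some c), so f(n) = O(g(n)) is true.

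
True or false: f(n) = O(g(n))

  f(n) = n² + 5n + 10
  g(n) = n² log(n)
True

f(n) = n² + 5n + 10 is O(n²), and g(n) = n² log(n) is O(n² log n).
Since O(n²) ⊆ O(n² log n) (f grows no faster than g), f(n) = O(g(n)) is true.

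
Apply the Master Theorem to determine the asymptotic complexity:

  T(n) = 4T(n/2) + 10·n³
Θ(n³)

Master Theorem: a = 4, b = 2, f(n) = 10·n³.
Compute the critical exponent d = log₂(4) = 2.
Compare f(n) = Θ(n³) against n^d:
  k = 3 > d = 2, so f(n) = Ω(n^(d+ε)) — Case 3.
  Regularity: a·(n/b)^3/n^3 = a/b^3 = 4/8 < 1 ✓.
  The top-level work dominates: T(n) = Θ(f(n)) = Θ(n³).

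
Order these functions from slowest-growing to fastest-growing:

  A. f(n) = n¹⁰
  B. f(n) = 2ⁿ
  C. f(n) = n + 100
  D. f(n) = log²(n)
D < C < A < B

Comparing growth rates:
D = log²(n) is O(log² n)
C = n + 100 is O(n)
A = n¹⁰ is O(n¹⁰)
B = 2ⁿ is O(2ⁿ)

Therefore, the order from slowest to fastest is: D < C < A < B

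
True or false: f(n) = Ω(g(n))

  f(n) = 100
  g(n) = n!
False

f(n) = 100 is O(1), and g(n) = n! is O(n!).
Since O(1) grows slower than O(n!), f(n) = Ω(g(n)) is false.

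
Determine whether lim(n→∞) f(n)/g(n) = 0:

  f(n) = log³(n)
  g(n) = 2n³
True

f(n) = log³(n) is O(log³ n), and g(n) = 2n³ is O(n³).
Since O(log³ n) grows strictly slower than O(n³), f(n) = o(g(n)) is true.
This means lim(n→∞) f(n)/g(n) = 0.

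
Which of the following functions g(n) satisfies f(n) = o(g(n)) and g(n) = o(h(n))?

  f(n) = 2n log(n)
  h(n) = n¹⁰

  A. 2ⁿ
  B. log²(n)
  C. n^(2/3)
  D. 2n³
D

We need g(n) with 2n log(n) = o(g(n)) and g(n) = o(n¹⁰), i.e. O(n log n) ≺ g ≺ O(n¹⁰).
Check each option:
  A. 2ⁿ — O(2ⁿ) does not grow strictly slower than h(n)
  B. log²(n) — O(log² n) does not grow strictly faster than f(n)
  C. n^(2/3) — O(n^(2/3)) does not grow strictly faster than f(n)
  D. 2n³ — O(n³) is strictly between O(n log n) and O(n¹⁰) ✓

Only option D (2n³) lies strictly between.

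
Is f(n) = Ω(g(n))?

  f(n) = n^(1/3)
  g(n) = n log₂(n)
False

f(n) = n^(1/3) is O(n^(1/3)), and g(n) = n log₂(n) is O(n log n).
Since O(n^(1/3)) grows slower than O(n log n), f(n) = Ω(g(n)) is false.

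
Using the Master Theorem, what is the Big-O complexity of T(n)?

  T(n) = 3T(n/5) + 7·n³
Θ(n³)

Master Theorem: a = 3, b = 5, f(n) = 7·n³.
Compute the critical exponent d = log₅(3) = 0.683.
Compare f(n) = Θ(n³) against n^d:
  k = 3 > d = 0.683, so f(n) = Ω(n^(d+ε)) — Case 3.
  Regularity: a·(n/b)^3/n^3 = a/b^3 = 3/125 < 1 ✓.
  The top-level work dominates: T(n) = Θ(f(n)) = Θ(n³).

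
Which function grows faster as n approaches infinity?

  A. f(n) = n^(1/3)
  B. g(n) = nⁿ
B

f(n) = n^(1/3) is O(n^(1/3)), while g(n) = nⁿ is O(nⁿ).
Since O(nⁿ) grows faster than O(n^(1/3)), g(n) dominates.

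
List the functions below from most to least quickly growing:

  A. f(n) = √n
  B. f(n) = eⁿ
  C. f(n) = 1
B > A > C

Comparing growth rates:
B = eⁿ is O(eⁿ)
A = √n is O(√n)
C = 1 is O(1)

Therefore, the order from fastest to slowest is: B > A > C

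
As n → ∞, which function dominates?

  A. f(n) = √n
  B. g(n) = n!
B

f(n) = √n is O(√n), while g(n) = n! is O(n!).
Since O(n!) grows faster than O(√n), g(n) dominates.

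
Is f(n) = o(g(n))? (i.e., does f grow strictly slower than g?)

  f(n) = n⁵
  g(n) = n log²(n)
False

f(n) = n⁵ is O(n⁵), and g(n) = n log²(n) is O(n log² n).
Since O(n⁵) grows faster than or equal to O(n log² n), f(n) = o(g(n)) is false.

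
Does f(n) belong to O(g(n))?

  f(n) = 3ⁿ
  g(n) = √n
False

f(n) = 3ⁿ is O(3ⁿ), and g(n) = √n is O(√n).
Since O(3ⁿ) grows faster than O(√n), f(n) = O(g(n)) is false.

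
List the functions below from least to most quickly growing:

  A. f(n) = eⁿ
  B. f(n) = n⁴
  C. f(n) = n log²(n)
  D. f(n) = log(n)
D < C < B < A

Comparing growth rates:
D = log(n) is O(log n)
C = n log²(n) is O(n log² n)
B = n⁴ is O(n⁴)
A = eⁿ is O(eⁿ)

Therefore, the order from slowest to fastest is: D < C < B < A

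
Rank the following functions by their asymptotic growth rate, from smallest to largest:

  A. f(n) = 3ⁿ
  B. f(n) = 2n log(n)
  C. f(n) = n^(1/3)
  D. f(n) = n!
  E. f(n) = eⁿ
C < B < E < A < D

Comparing growth rates:
C = n^(1/3) is O(n^(1/3))
B = 2n log(n) is O(n log n)
E = eⁿ is O(eⁿ)
A = 3ⁿ is O(3ⁿ)
D = n! is O(n!)

Therefore, the order from slowest to fastest is: C < B < E < A < D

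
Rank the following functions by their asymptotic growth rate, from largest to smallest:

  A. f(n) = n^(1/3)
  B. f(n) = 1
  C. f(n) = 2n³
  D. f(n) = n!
D > C > A > B

Comparing growth rates:
D = n! is O(n!)
C = 2n³ is O(n³)
A = n^(1/3) is O(n^(1/3))
B = 1 is O(1)

Therefore, the order from fastest to slowest is: D > C > A > B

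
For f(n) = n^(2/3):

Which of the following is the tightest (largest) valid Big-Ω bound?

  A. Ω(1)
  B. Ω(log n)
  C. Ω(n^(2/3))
C

f(n) = n^(2/3) is Ω(n^(2/3)).
All listed options are valid Big-Ω bounds (lower bounds),
but Ω(n^(2/3)) is the tightest (largest valid bound).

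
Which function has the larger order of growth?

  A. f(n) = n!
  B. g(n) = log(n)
A

f(n) = n! is O(n!), while g(n) = log(n) is O(log n).
Since O(n!) grows faster than O(log n), f(n) dominates.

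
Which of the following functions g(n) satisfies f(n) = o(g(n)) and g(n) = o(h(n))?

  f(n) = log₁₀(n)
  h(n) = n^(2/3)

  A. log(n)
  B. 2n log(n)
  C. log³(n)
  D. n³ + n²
C

We need g(n) with log₁₀(n) = o(g(n)) and g(n) = o(n^(2/3)), i.e. O(log n) ≺ g ≺ O(n^(2/3)).
Check each option:
  A. log(n) — O(log n) does not grow strictly faster than f(n)
  B. 2n log(n) — O(n log n) does not grow strictly slower than h(n)
  C. log³(n) — O(log³ n) is strictly between O(log n) and O(n^(2/3)) ✓
  D. n³ + n² — O(n³) does not grow strictly slower than h(n)

Only option C (log³(n)) lies strictly between.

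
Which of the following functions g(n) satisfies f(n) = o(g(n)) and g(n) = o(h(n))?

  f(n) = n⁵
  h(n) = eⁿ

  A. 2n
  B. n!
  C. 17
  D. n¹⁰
D

We need g(n) with n⁵ = o(g(n)) and g(n) = o(eⁿ), i.e. O(n⁵) ≺ g ≺ O(eⁿ).
Check each option:
  A. 2n — O(n) does not grow strictly faster than f(n)
  B. n! — O(n!) does not grow strictly slower than h(n)
  C. 17 — O(1) does not grow strictly faster than f(n)
  D. n¹⁰ — O(n¹⁰) is strictly between O(n⁵) and O(eⁿ) ✓

Only option D (n¹⁰) lies strictly between.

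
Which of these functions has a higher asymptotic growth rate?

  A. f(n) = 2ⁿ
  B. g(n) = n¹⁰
A

f(n) = 2ⁿ is O(2ⁿ), while g(n) = n¹⁰ is O(n¹⁰).
Since O(2ⁿ) grows faster than O(n¹⁰), f(n) dominates.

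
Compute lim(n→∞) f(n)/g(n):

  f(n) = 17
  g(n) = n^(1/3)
0

Since 17 (O(1)) grows slower than n^(1/3) (O(n^(1/3))),
the ratio f(n)/g(n) → 0 as n → ∞.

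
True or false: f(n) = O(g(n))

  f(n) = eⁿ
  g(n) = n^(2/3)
False

f(n) = eⁿ is O(eⁿ), and g(n) = n^(2/3) is O(n^(2/3)).
Since O(eⁿ) grows faster than O(n^(2/3)), f(n) = O(g(n)) is false.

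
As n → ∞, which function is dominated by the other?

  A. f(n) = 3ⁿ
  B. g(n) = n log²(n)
B

f(n) = 3ⁿ is O(3ⁿ), while g(n) = n log²(n) is O(n log² n).
Since O(n log² n) grows slower than O(3ⁿ), g(n) is dominated.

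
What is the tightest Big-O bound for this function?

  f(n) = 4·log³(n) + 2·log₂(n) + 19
O(log³ n)

The dominant term in 4·log³(n) + 2·log₂(n) + 19 is 4·log³(n), which is Θ(log³ n).
Lower-order terms (2·log₂(n), 19) are asymptotically negligible.
Constants are absorbed, so the tightest bound is O(log³ n).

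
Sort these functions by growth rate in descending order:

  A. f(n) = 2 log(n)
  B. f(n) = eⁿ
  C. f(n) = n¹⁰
B > C > A

Comparing growth rates:
B = eⁿ is O(eⁿ)
C = n¹⁰ is O(n¹⁰)
A = 2 log(n) is O(log n)

Therefore, the order from fastest to slowest is: B > C > A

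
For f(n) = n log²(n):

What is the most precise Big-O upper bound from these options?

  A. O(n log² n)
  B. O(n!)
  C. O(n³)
A

f(n) = n log²(n) is O(n log² n).
All listed options are valid Big-O bounds (upper bounds),
but O(n log² n) is the tightest (smallest valid bound).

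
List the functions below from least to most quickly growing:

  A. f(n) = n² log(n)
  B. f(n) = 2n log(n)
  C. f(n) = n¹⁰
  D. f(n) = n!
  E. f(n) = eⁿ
B < A < C < E < D

Comparing growth rates:
B = 2n log(n) is O(n log n)
A = n² log(n) is O(n² log n)
C = n¹⁰ is O(n¹⁰)
E = eⁿ is O(eⁿ)
D = n! is O(n!)

Therefore, the order from slowest to fastest is: B < A < C < E < D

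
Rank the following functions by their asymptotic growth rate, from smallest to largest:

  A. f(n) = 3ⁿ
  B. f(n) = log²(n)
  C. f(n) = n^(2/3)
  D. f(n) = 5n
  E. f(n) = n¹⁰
B < C < D < E < A

Comparing growth rates:
B = log²(n) is O(log² n)
C = n^(2/3) is O(n^(2/3))
D = 5n is O(n)
E = n¹⁰ is O(n¹⁰)
A = 3ⁿ is O(3ⁿ)

Therefore, the order from slowest to fastest is: B < C < D < E < A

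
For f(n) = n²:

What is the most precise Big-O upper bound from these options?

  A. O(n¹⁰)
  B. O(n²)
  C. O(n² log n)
B

f(n) = n² is O(n²).
All listed options are valid Big-O bounds (upper bounds),
but O(n²) is the tightest (smallest valid bound).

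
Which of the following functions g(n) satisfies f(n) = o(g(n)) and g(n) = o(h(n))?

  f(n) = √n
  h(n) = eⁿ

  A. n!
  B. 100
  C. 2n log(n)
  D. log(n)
C

We need g(n) with √n = o(g(n)) and g(n) = o(eⁿ), i.e. O(√n) ≺ g ≺ O(eⁿ).
Check each option:
  A. n! — O(n!) does not grow strictly slower than h(n)
  B. 100 — O(1) does not grow strictly faster than f(n)
  C. 2n log(n) — O(n log n) is strictly between O(√n) and O(eⁿ) ✓
  D. log(n) — O(log n) does not grow strictly faster than f(n)

Only option C (2n log(n)) lies strictly between.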